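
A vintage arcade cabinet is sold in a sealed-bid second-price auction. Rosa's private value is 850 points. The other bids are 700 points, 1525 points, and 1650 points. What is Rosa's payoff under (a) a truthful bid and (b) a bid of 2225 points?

The highest competing bid is 1650 points.
Bidding truthfully at 850 points: the top bid is 1650 points (a rival), so Rosa loses. Payoff = 0 points.
Bidding 2225 points: Rosa has the top bid, wins, and pays the second-highest bid 1650 points. Payoff = 850 points − 1650 points = -800 points.

Truthful: 0 points; alternative: -800 points.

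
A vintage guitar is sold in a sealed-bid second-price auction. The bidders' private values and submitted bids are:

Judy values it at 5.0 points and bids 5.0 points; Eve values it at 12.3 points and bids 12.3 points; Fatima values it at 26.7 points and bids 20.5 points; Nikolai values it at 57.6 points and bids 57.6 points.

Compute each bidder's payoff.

Bids in descending order: Nikolai 57.6 points; Fatima 20.5 points; Eve 12.3 points; Judy 5.0 points.
Nikolai has the top bid and wins; the price is the second-highest bid, 20.5 points.
Nikolai's payoff = 57.6 points − 20.5 points = 37.1 points. All other bidders lose, so their payoff is 0.

Judy 0.0 points, Eve 0.0 points, Fatima 0.0 points, Nikolai 37.1 points.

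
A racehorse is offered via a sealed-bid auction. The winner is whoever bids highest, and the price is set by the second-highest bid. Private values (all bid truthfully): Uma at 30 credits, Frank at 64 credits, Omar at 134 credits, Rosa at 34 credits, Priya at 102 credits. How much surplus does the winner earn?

Winner's surplus: 32 credits.

Ranking the bids: Omar 134 credits, then Priya 102 credits, then Frank 64 credits, then Rosa 34 credits, then Uma 30 credits.
Omar wins with the top bid and pays the second-highest, 102 credits.
Surplus = 134 credits − 102 credits = 32 credits.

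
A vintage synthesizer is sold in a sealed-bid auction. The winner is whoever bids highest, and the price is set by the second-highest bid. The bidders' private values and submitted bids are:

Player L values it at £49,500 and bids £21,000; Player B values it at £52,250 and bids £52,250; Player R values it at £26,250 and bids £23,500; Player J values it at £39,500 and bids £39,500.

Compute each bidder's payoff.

Player L £0, Player B £12,750, Player R £0, Player J £0.

Ranking the bids: Player B £52,250, then Player J £39,500, then Player R £23,500, then Player L £21,000.
Player B has the top bid and wins; the price is the second-highest bid, £39,500.
Player B's payoff = £52,250 − £39,500 = £12,750. All other bidders lose, so their payoff is 0.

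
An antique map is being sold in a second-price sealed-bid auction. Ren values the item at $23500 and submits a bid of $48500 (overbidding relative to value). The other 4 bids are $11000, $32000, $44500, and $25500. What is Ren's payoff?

Payoff = -$21000.

Highest competing bid: $44500.
Ren's bid $48500 is the highest overall, so Ren wins and pays the second-highest bid, $44500.
Payoff = value − price = $23500 − $44500 = -$21000.
Overbidding won the item at a price above value — truthful bidding would have avoided this loss.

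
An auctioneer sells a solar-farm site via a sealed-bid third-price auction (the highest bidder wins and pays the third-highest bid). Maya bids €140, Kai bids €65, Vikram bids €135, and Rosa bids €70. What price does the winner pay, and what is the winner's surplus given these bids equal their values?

Sorted high to low: Maya €140; Vikram €135; Rosa €70; Kai €65.
Maya is the highest bidder, so Maya wins.
Under the third-price rule, the price is the third-highest bid: €70.
Surplus = €140 − €70 = €70.

Price €70; surplus €70.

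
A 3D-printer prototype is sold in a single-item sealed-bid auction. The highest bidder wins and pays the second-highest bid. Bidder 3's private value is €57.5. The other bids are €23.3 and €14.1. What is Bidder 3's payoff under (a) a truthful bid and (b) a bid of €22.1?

The highest competing bid is €23.3.
Bidding truthfully at €57.5: Bidder 3 has the top bid, wins, and pays the second-highest bid €23.3. Payoff = €57.5 − €23.3 = €34.2.
Bidding €22.1: the top bid is €23.3 (a rival), so Bidder 3 loses. Payoff = €0.0.

Truthful: €34.2; alternative: €0.0.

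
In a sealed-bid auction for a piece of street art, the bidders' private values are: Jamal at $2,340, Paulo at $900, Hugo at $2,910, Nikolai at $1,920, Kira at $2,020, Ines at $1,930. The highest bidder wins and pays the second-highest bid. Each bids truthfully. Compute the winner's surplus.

Surplus = $570.

Ranking the bids: Hugo $2,910, then Jamal $2,340, then Kira $2,020, then Ines $1,930, then Nikolai $1,920, then Paulo $900.
Hugo wins with the top bid and pays the second-highest, $2,340.
Surplus = $2,910 − $2,340 = $570.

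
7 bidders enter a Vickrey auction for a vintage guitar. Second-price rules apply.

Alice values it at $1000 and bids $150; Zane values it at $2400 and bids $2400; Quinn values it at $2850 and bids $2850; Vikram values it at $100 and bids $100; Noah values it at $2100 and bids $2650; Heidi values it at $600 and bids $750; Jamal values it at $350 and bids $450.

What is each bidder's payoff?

Ranking the bids: Quinn $2850 > Noah $2650 > Zane $2400 > Heidi $750 > Jamal $450 > Alice $150 > Vikram $100.
Quinn has the top bid and wins; the price is the second-highest bid, $2650.
Quinn's payoff = $2850 − $2650 = $200. All other bidders lose, so their payoff is 0.

Payoffs: Alice $0, Zane $0, Quinn $200, Vikram $0, Noah $0, Heidi $0, Jamal $0.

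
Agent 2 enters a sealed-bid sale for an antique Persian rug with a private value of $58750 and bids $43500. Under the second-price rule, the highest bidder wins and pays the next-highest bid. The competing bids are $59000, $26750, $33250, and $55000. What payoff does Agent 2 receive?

$0

Highest competing bid: $59000.
Agent 2's bid $43500 is not the highest, so Agent 2 loses, pays nothing, and earns zero payoff.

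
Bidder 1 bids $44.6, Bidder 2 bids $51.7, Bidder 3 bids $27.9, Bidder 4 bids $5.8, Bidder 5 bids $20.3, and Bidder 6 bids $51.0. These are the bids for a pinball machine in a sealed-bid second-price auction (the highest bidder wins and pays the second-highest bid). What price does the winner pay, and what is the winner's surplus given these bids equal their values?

Price $51.0; surplus $0.7.

Bids in descending order: Bidder 2 $51.7; Bidder 6 $51.0; Bidder 1 $44.6; Bidder 3 $27.9; Bidder 5 $20.3; Bidder 4 $5.8.
Bidder 2 is the highest bidder, so Bidder 2 wins.
Under the second-price rule, the price is the second-highest bid: $51.0.
Surplus = $51.7 − $51.0 = $0.7.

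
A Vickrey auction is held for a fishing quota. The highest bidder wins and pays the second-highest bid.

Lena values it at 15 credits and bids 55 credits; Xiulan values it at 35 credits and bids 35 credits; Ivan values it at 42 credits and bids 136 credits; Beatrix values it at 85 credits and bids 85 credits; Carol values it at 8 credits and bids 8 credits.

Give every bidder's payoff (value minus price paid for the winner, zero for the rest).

Payoffs: Lena 0 credits, Xiulan 0 credits, Ivan -43 credits, Beatrix 0 credits, Carol 0 credits.

Ordered from highest: Ivan 136 credits, then Beatrix 85 credits, then Lena 55 credits, then Xiulan 35 credits, then Carol 8 credits.
Ivan has the top bid and wins; the price is the second-highest bid, 85 credits.
Ivan's payoff = 42 credits − 85 credits = -43 credits. All other bidders lose, so their payoff is 0.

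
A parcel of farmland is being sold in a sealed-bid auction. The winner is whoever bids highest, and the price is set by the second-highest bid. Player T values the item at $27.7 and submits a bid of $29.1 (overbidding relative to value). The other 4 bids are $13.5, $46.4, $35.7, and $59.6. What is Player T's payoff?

Highest competing bid: $59.6.
Player T's bid $29.1 is not the highest, so Player T loses, pays nothing, and earns zero payoff.

Player T's payoff: $0.0.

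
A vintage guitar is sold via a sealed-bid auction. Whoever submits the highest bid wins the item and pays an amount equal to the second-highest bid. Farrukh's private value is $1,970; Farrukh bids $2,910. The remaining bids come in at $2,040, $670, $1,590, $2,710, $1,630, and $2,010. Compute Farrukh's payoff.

Highest competing bid: $2,710.
Farrukh's bid $2,910 is the highest overall, so Farrukh wins and pays the second-highest bid, $2,710.
Payoff = value − price = $1,970 − $2,710 = -$740.
Overbidding won the item at a price above value — truthful bidding would have avoided this loss.

Farrukh's payoff: -$740.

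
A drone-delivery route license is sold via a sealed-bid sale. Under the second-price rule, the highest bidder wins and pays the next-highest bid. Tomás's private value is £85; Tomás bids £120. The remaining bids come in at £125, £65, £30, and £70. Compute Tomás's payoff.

Highest competing bid: £125.
Tomás's bid £120 is not the highest, so Tomás loses, pays nothing, and earns zero payoff.

Tomás's payoff: £0.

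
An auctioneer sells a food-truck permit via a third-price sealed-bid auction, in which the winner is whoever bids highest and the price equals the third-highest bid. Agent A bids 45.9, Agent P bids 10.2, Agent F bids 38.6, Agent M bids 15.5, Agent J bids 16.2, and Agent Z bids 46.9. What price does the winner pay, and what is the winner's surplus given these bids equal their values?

Ranking the bids: Agent Z 46.9; Agent A 45.9; Agent F 38.6; Agent J 16.2; Agent M 15.5; Agent P 10.2.
Agent Z is the highest bidder, so Agent Z wins.
Under the third-price rule, the price is the third-highest bid: 38.6.
Surplus = 46.9 − 38.6 = 8.3.

The winner pays 38.6 for a surplus of 8.3.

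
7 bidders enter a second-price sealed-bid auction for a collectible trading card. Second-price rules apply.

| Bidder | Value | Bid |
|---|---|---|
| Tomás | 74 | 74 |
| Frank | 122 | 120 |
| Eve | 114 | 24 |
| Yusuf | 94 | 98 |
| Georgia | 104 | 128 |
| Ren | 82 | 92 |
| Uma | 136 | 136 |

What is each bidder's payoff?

Tomás 0, Frank 0, Eve 0, Yusuf 0, Georgia 0, Ren 0, Uma 8.

Sorted high to low: Uma 136; Georgia 128; Frank 120; Yusuf 98; Ren 92; Tomás 74; Eve 24.
Uma has the top bid and wins; the price is the second-highest bid, 128.
Uma's payoff = 136 − 128 = 8. All other bidders lose, so their payoff is 0.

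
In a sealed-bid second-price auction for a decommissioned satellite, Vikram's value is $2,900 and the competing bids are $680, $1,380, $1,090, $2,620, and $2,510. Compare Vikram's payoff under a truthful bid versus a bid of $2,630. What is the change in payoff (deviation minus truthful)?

The highest competing bid is $2,620.
Bidding truthfully at $2,900: Vikram has the top bid, wins, and pays the second-highest bid $2,620. Payoff = $2,900 − $2,620 = $280.
Bidding $2,630: Vikram has the top bid, wins, and pays the second-highest bid $2,620. Payoff = $2,900 − $2,620 = $280.
Change = $280 − $280 = $0.
The bid only affects whether you win, not the price — here both bids land on the same side of the top rival bid, so the deviation is payoff-neutral.

$0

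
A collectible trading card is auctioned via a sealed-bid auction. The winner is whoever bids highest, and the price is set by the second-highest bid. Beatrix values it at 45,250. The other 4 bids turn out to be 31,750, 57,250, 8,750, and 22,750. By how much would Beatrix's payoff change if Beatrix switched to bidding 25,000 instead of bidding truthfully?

Payoff change: 0.

The highest competing bid is 57,250.
Bidding truthfully at 45,250: the top bid is 57,250 (a rival), so Beatrix loses. Payoff = 0.
Bidding 25,000: the top bid is 57,250 (a rival), so Beatrix loses. Payoff = 0.
Change = 0 − 0 = 0.
The bid only affects whether you win, not the price — here both bids land on the same side of the top rival bid, so the deviation is payoff-neutral.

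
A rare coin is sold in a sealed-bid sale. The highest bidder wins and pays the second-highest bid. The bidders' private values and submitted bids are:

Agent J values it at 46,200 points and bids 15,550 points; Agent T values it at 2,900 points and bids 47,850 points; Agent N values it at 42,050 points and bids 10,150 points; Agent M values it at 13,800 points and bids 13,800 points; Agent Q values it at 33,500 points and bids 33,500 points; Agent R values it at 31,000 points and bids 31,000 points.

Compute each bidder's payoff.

Payoffs: Agent J 0 points, Agent T -30,600 points, Agent N 0 points, Agent M 0 points, Agent Q 0 points, Agent R 0 points.

Sorted high to low: Agent T 47,850 points; Agent Q 33,500 points; Agent R 31,000 points; Agent J 15,550 points; Agent M 13,800 points; Agent N 10,150 points.
Agent T has the top bid and wins; the price is the second-highest bid, 33,500 points.
Agent T's payoff = 2,900 points − 33,500 points = -30,600 points. All other bidders lose, so their payoff is 0.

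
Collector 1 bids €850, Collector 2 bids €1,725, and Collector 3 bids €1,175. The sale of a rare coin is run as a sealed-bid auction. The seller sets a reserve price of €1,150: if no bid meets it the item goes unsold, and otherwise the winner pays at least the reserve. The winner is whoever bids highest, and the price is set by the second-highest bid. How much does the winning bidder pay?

Bids in descending order: Collector 2 €1,725 > Collector 3 €1,175 > Collector 1 €850.
Collector 2 has the highest bid, so Collector 2 wins.
The second-highest bid is €1,175, which exceeds the reserve, so that sets the price.

Price paid: €1,175.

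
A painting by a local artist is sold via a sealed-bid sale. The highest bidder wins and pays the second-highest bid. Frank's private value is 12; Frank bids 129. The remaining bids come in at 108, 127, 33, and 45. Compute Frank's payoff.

Highest competing bid: 127.
Frank's bid 129 is the highest overall, so Frank wins and pays the second-highest bid, 127.
Payoff = value − price = 12 − 127 = -115.
Overbidding won the item at a price above value — truthful bidding would have avoided this loss.

Payoff = -115.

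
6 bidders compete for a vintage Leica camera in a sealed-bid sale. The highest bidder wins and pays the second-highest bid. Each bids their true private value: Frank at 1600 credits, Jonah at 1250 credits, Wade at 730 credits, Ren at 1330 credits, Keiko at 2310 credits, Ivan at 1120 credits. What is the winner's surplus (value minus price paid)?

Bids in descending order: Keiko 2310 credits > Frank 1600 credits > Ren 1330 credits > Jonah 1250 credits > Ivan 1120 credits > Wade 730 credits.
Keiko wins with the top bid and pays the second-highest, 1600 credits.
Surplus = 2310 credits − 1600 credits = 710 credits.

710 credits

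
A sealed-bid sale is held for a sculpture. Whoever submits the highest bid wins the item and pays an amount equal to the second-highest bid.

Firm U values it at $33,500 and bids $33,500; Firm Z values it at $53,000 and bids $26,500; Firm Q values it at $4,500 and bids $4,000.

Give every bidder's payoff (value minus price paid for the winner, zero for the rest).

Firm U $7,000, Firm Z $0, Firm Q $0.

Ranking the bids: Firm U $33,500 > Firm Z $26,500 > Firm Q $4,000.
Firm U has the top bid and wins; the price is the second-highest bid, $26,500.
Firm U's payoff = $33,500 − $26,500 = $7,000. All other bidders lose, so their payoff is 0.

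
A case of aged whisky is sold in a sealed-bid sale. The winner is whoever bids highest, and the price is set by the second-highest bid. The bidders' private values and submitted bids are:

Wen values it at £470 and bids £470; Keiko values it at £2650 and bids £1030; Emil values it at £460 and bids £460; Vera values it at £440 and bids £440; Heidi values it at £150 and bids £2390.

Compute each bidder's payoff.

Wen £0, Keiko £0, Emil £0, Vera £0, Heidi -£880.

Ordered from highest: Heidi £2390; Keiko £1030; Wen £470; Emil £460; Vera £440.
Heidi has the top bid and wins; the price is the second-highest bid, £1030.
Heidi's payoff = £150 − £1030 = -£880. All other bidders lose, so their payoff is 0.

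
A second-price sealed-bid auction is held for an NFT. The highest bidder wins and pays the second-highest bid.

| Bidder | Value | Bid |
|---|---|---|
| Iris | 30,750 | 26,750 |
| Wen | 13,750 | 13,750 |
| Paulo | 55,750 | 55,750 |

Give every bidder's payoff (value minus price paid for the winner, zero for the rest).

Bids in descending order: Paulo 55,750; Iris 26,750; Wen 13,750.
Paulo has the top bid and wins; the price is the second-highest bid, 26,750.
Paulo's payoff = 55,750 − 26,750 = 29,000. All other bidders lose, so their payoff is 0.

Iris 0, Wen 0, Paulo 29,000.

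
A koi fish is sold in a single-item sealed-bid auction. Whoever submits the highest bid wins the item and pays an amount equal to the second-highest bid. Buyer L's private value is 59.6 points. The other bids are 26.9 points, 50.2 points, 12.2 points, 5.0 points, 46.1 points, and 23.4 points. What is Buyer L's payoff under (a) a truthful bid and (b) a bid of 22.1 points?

(a) 9.4 points  (b) 0.0 points

The highest competing bid is 50.2 points.
Bidding truthfully at 59.6 points: Buyer L has the top bid, wins, and pays the second-highest bid 50.2 points. Payoff = 59.6 points − 50.2 points = 9.4 points.
Bidding 22.1 points: the top bid is 50.2 points (a rival), so Buyer L loses. Payoff = 0.0 points.
This is the dominant-strategy logic: truthful bidding weakly beats any alternative.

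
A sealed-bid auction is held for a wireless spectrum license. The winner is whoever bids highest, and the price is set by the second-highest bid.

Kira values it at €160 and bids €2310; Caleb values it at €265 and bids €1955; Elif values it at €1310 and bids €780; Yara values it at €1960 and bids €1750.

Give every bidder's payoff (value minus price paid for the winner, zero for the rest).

Payoffs: Kira -€1795, Caleb €0, Elif €0, Yara €0.

Sorted high to low: Kira €2310 > Caleb €1955 > Yara €1750 > Elif €780.
Kira has the top bid and wins; the price is the second-highest bid, €1955.
Kira's payoff = €160 − €1955 = -€1795. All other bidders lose, so their payoff is 0.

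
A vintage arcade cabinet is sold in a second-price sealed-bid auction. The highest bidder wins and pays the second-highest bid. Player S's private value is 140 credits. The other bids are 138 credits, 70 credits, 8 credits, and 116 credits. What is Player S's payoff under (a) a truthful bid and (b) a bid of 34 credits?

The highest competing bid is 138 credits.
Bidding truthfully at 140 credits: Player S has the top bid, wins, and pays the second-highest bid 138 credits. Payoff = 140 credits − 138 credits = 2 credits.
Bidding 34 credits: the top bid is 138 credits (a rival), so Player S loses. Payoff = 0 credits.

Truthful: 2 credits; alternative: 0 credits.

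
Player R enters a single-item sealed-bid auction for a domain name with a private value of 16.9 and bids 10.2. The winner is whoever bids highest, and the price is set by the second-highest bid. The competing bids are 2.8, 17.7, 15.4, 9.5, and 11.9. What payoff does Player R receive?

Player R's payoff: 0.0.

Highest competing bid: 17.7.
Player R's bid 10.2 is not the highest, so Player R loses, pays nothing, and earns zero payoff.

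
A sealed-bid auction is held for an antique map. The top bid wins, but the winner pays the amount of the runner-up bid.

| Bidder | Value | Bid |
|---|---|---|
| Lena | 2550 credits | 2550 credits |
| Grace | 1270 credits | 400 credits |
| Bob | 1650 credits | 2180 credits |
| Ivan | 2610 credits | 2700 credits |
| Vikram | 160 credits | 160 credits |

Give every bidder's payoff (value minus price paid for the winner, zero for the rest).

Payoffs: Lena 0 credits, Grace 0 credits, Bob 0 credits, Ivan 60 credits, Vikram 0 credits.

Bids in descending order: Ivan 2700 credits > Lena 2550 credits > Bob 2180 credits > Grace 400 credits > Vikram 160 credits.
Ivan has the top bid and wins; the price is the second-highest bid, 2550 credits.
Ivan's payoff = 2610 credits − 2550 credits = 60 credits. All other bidders lose, so their payoff is 0.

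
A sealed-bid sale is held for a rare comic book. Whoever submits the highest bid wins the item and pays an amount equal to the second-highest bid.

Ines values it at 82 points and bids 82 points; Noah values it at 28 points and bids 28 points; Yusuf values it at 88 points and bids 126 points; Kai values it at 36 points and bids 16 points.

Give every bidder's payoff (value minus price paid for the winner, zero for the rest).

Ines 0 points, Noah 0 points, Yusuf 6 points, Kai 0 points.

Bids in descending order: Yusuf 126 points > Ines 82 points > Noah 28 points > Kai 16 points.
Yusuf has the top bid and wins; the price is the second-highest bid, 82 points.
Yusuf's payoff = 88 points − 82 points = 6 points. All other bidders lose, so their payoff is 0.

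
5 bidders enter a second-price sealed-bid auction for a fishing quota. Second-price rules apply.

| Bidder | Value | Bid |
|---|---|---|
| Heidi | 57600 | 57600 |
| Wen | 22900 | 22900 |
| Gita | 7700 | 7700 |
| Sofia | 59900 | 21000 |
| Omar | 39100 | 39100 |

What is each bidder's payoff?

Heidi 18500, Wen 0, Gita 0, Sofia 0, Omar 0.

Ordered from highest: Heidi 57600, then Omar 39100, then Wen 22900, then Sofia 21000, then Gita 7700.
Heidi has the top bid and wins; the price is the second-highest bid, 39100.
Heidi's payoff = 57600 − 39100 = 18500. All other bidders lose, so their payoff is 0.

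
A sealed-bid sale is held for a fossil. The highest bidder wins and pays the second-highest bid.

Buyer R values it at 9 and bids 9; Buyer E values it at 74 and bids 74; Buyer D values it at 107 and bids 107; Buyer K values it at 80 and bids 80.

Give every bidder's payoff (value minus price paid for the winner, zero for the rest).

Payoffs: Buyer R 0, Buyer E 0, Buyer D 27, Buyer K 0.

Ordered from highest: Buyer D 107, then Buyer K 80, then Buyer E 74, then Buyer R 9.
Buyer D has the top bid and wins; the price is the second-highest bid, 80.
Buyer D's payoff = 107 − 80 = 27. All other bidders lose, so their payoff is 0.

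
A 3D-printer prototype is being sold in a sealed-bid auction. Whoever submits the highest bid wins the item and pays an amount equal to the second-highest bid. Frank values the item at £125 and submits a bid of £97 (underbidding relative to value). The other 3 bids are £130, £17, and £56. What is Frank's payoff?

Payoff = £0.

Highest competing bid: £130.
Frank's bid £97 is not the highest, so Frank loses, pays nothing, and earns zero payoff.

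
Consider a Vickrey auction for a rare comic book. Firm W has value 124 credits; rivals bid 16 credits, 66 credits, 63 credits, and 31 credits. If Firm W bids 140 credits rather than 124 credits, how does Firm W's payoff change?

Change in payoff: 0 credits.

The highest competing bid is 66 credits.
Bidding truthfully at 124 credits: Firm W has the top bid, wins, and pays the second-highest bid 66 credits. Payoff = 124 credits − 66 credits = 58 credits.
Bidding 140 credits: Firm W has the top bid, wins, and pays the second-highest bid 66 credits. Payoff = 124 credits − 66 credits = 58 credits.
Change = 58 credits − 58 credits = 0 credits.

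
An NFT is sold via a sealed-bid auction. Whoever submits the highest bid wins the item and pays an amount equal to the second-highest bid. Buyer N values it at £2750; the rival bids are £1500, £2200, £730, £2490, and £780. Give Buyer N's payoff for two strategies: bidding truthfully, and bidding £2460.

The highest competing bid is £2490.
Bidding truthfully at £2750: Buyer N has the top bid, wins, and pays the second-highest bid £2490. Payoff = £2750 − £2490 = £260.
Bidding £2460: the top bid is £2490 (a rival), so Buyer N loses. Payoff = £0.
Deviating from a truthful bid can only lose payoff in a second-price auction — never gain.

(a) £260  (b) £0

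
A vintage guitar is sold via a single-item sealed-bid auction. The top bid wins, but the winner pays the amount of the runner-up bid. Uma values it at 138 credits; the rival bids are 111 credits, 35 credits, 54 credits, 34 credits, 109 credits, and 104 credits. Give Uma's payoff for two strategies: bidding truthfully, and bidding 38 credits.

The highest competing bid is 111 credits.
Bidding truthfully at 138 credits: Uma has the top bid, wins, and pays the second-highest bid 111 credits. Payoff = 138 credits − 111 credits = 27 credits.
Bidding 38 credits: the top bid is 111 credits (a rival), so Uma loses. Payoff = 0 credits.
This is the dominant-strategy logic: truthful bidding weakly beats any alternative.

Truthful: 27 credits; alternative: 0 credits.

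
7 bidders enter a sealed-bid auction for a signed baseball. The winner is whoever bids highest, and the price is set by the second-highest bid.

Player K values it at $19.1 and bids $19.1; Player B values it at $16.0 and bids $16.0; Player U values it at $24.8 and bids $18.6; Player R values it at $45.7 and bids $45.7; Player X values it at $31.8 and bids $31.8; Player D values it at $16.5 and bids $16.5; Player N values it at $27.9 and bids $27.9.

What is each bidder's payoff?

Bids in descending order: Player R $45.7; Player X $31.8; Player N $27.9; Player K $19.1; Player U $18.6; Player D $16.5; Player B $16.0.
Player R has the top bid and wins; the price is the second-highest bid, $31.8.
Player R's payoff = $45.7 − $31.8 = $13.9. All other bidders lose, so their payoff is 0.

Payoffs: Player K $0.0, Player B $0.0, Player U $0.0, Player R $13.9, Player X $0.0, Player D $0.0, Player N $0.0.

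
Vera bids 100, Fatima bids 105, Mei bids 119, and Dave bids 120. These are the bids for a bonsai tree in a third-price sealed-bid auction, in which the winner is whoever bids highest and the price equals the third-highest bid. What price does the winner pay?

Sorted high to low: Dave 120; Mei 119; Fatima 105; Vera 100.
Dave is the highest bidder, so Dave wins.
Under the third-price rule, the price is the third-highest bid: 105.

105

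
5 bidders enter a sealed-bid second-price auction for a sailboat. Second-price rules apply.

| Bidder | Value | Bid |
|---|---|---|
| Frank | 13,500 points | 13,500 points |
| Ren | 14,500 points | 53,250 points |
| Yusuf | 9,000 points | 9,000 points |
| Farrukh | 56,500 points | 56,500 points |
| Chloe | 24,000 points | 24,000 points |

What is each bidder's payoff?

Ordered from highest: Farrukh 56,500 points, then Ren 53,250 points, then Chloe 24,000 points, then Frank 13,500 points, then Yusuf 9,000 points.
Farrukh has the top bid and wins; the price is the second-highest bid, 53,250 points.
Farrukh's payoff = 56,500 points − 53,250 points = 3,250 points. All other bidders lose, so their payoff is 0.

Payoffs: Frank 0 points, Ren 0 points, Yusuf 0 points, Farrukh 3,250 points, Chloe 0 points.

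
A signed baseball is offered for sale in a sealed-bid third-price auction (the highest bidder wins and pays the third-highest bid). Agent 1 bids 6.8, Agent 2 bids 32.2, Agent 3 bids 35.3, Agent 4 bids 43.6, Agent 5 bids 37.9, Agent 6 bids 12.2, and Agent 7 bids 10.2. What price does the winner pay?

Ordered from highest: Agent 4 43.6, then Agent 5 37.9, then Agent 3 35.3, then Agent 2 32.2, then Agent 6 12.2, then Agent 7 10.2, then Agent 1 6.8.
Agent 4 is the highest bidder, so Agent 4 wins.
Under the third-price rule, the price is the third-highest bid: 35.3.

Price paid: 35.3.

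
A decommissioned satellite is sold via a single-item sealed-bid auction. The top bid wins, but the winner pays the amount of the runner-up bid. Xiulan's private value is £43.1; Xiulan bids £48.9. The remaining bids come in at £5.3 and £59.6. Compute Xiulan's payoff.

£0.0

Highest competing bid: £59.6.
Xiulan's bid £48.9 is not the highest, so Xiulan loses, pays nothing, and earns zero payoff.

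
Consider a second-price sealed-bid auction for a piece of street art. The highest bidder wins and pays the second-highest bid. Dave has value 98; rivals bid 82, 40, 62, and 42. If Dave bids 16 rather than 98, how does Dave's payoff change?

-16

The highest competing bid is 82.
Bidding truthfully at 98: Dave has the top bid, wins, and pays the second-highest bid 82. Payoff = 98 − 82 = 16.
Bidding 16: the top bid is 82 (a rival), so Dave loses. Payoff = 0.
Change = 0 − 16 = -16.
This is the dominant-strategy logic: truthful bidding weakly beats any alternative.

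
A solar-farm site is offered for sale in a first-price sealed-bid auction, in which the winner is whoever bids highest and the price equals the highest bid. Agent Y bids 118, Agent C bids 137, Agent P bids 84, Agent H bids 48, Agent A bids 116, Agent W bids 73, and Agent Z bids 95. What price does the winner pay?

Ordered from highest: Agent C 137; Agent Y 118; Agent A 116; Agent Z 95; Agent P 84; Agent W 73; Agent H 48.
Agent C is the highest bidder, so Agent C wins.
Under the first-price rule, the price is the highest bid: 137.

The winner pays 137.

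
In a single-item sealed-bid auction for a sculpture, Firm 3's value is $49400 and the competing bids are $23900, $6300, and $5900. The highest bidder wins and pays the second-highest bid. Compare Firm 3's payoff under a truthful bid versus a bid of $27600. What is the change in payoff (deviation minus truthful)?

The highest competing bid is $23900.
Bidding truthfully at $49400: Firm 3 has the top bid, wins, and pays the second-highest bid $23900. Payoff = $49400 − $23900 = $25500.
Bidding $27600: Firm 3 has the top bid, wins, and pays the second-highest bid $23900. Payoff = $49400 − $23900 = $25500.
Change = $25500 − $25500 = $0.
The bid only affects whether you win, not the price — here both bids land on the same side of the top rival bid, so the deviation is payoff-neutral.

Change in payoff: $0.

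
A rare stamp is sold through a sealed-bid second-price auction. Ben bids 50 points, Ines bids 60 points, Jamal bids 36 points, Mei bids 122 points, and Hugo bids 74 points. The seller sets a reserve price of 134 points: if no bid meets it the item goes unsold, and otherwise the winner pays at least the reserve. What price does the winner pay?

Ranking the bids: Mei 122 points > Hugo 74 points > Ines 60 points > Ben 50 points > Jamal 36 points.
The top bid 122 points is below the reserve 134 points, so the item goes unsold and nothing is paid.

unsold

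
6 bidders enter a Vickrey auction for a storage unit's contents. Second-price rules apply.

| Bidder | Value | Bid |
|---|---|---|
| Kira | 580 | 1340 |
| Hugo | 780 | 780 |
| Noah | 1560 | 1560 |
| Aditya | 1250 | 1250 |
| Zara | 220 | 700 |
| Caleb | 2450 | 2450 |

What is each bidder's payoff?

Payoffs: Kira 0, Hugo 0, Noah 0, Aditya 0, Zara 0, Caleb 890.

Sorted high to low: Caleb 2450 > Noah 1560 > Kira 1340 > Aditya 1250 > Hugo 780 > Zara 700.
Caleb has the top bid and wins; the price is the second-highest bid, 1560.
Caleb's payoff = 2450 − 1560 = 890. All other bidders lose, so their payoff is 0.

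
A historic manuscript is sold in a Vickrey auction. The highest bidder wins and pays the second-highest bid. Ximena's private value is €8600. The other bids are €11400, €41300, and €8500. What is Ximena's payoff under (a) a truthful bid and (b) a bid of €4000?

Truthful: €0; alternative: €0.

The highest competing bid is €41300.
Bidding truthfully at €8600: the top bid is €41300 (a rival), so Ximena loses. Payoff = €0.
Bidding €4000: the top bid is €41300 (a rival), so Ximena loses. Payoff = €0.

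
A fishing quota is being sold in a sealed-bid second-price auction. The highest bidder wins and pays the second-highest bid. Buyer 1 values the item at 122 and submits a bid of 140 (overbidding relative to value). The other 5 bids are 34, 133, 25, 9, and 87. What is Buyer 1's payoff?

Payoff = -11.

Highest competing bid: 133.
Buyer 1's bid 140 is the highest overall, so Buyer 1 wins and pays the second-highest bid, 133.
Payoff = value − price = 122 − 133 = -11.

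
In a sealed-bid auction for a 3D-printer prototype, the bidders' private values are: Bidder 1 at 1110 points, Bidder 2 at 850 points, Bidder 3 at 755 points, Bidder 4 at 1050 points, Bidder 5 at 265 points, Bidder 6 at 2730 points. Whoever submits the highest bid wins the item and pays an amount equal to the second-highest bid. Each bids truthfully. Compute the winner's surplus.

Winner's surplus: 1620 points.

Sorted high to low: Bidder 6 2730 points > Bidder 1 1110 points > Bidder 4 1050 points > Bidder 2 850 points > Bidder 3 755 points > Bidder 5 265 points.
Bidder 6 wins with the top bid and pays the second-highest, 1110 points.
Surplus = 2730 points − 1110 points = 1620 points.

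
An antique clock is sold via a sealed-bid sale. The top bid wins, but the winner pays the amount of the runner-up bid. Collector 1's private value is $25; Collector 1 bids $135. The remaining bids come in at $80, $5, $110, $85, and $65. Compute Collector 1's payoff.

The bidder's payoff: -$85.

Highest competing bid: $110.
Collector 1's bid $135 is the highest overall, so Collector 1 wins and pays the second-highest bid, $110.
Payoff = value − price = $25 − $110 = -$85.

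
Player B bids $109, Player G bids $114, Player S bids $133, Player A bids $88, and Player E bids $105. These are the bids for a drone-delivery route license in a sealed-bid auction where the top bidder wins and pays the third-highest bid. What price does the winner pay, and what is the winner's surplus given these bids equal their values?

Price $109; surplus $24.

Ordered from highest: Player S $133, then Player G $114, then Player B $109, then Player E $105, then Player A $88.
Player S is the highest bidder, so Player S wins.
Under the third-price rule, the price is the third-highest bid: $109.
Surplus = $133 − $109 = $24.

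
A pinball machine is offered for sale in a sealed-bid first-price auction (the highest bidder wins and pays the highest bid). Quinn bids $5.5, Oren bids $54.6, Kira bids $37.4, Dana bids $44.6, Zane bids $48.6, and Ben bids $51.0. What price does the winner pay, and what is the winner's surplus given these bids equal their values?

Sorted high to low: Oren $54.6; Ben $51.0; Zane $48.6; Dana $44.6; Kira $37.4; Quinn $5.5.
Oren is the highest bidder, so Oren wins.
Under the first-price rule, the price is the highest bid: $54.6.
Surplus = $54.6 − $54.6 = $0.0.

The winner pays $54.6 for a surplus of $0.0.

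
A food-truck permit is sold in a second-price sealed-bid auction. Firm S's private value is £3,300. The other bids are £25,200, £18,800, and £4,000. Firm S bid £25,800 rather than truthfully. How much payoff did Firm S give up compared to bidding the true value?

Regret: £21,900.

The highest competing bid is £25,200.
Bidding truthfully at £3,300: the top bid is £25,200 (a rival), so Firm S loses. Payoff = £0.
Bidding £25,800: Firm S has the top bid, wins, and pays the second-highest bid £25,200. Payoff = £3,300 − £25,200 = -£21,900.
Regret = truthful payoff − actual payoff = £0 − -£21,900 = £21,900.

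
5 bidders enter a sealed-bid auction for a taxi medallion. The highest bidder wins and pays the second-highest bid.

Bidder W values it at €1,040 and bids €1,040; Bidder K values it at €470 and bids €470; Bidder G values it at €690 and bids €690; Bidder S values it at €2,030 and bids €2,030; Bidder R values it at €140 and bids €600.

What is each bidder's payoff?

Payoffs: Bidder W €0, Bidder K €0, Bidder G €0, Bidder S €990, Bidder R €0.

Ranking the bids: Bidder S €2,030, then Bidder W €1,040, then Bidder G €690, then Bidder R €600, then Bidder K €470.
Bidder S has the top bid and wins; the price is the second-highest bid, €1,040.
Bidder S's payoff = €2,030 − €1,040 = €990. All other bidders lose, so their payoff is 0.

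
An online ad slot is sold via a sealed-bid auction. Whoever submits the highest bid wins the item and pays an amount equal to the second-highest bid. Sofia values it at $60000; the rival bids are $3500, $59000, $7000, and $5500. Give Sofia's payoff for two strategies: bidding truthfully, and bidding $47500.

(a) $1000  (b) $0

The highest competing bid is $59000.
Bidding truthfully at $60000: Sofia has the top bid, wins, and pays the second-highest bid $59000. Payoff = $60000 − $59000 = $1000.
Bidding $47500: the top bid is $59000 (a rival), so Sofia loses. Payoff = $0.
Deviating from a truthful bid can only lose payoff in a second-price auction — never gain.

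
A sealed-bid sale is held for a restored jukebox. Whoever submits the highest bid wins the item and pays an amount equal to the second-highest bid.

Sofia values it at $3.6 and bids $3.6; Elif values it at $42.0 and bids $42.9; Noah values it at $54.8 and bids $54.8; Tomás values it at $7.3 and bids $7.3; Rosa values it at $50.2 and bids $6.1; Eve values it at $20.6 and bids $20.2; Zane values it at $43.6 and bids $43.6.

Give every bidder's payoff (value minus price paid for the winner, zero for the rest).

Sofia $0.0, Elif $0.0, Noah $11.2, Tomás $0.0, Rosa $0.0, Eve $0.0, Zane $0.0.

Ranking the bids: Noah $54.8, then Zane $43.6, then Elif $42.9, then Eve $20.2, then Tomás $7.3, then Rosa $6.1, then Sofia $3.6.
Noah has the top bid and wins; the price is the second-highest bid, $43.6.
Noah's payoff = $54.8 − $43.6 = $11.2. All other bidders lose, so their payoff is 0.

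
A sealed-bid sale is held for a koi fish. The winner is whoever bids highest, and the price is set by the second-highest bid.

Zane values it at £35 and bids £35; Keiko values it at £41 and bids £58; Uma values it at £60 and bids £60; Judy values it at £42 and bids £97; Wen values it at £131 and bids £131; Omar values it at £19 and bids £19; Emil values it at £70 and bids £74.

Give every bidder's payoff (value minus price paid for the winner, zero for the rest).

Ranking the bids: Wen £131 > Judy £97 > Emil £74 > Uma £60 > Keiko £58 > Zane £35 > Omar £19.
Wen has the top bid and wins; the price is the second-highest bid, £97.
Wen's payoff = £131 − £97 = £34. All other bidders lose, so their payoff is 0.

Zane £0, Keiko £0, Uma £0, Judy £0, Wen £34, Omar £0, Emil £0.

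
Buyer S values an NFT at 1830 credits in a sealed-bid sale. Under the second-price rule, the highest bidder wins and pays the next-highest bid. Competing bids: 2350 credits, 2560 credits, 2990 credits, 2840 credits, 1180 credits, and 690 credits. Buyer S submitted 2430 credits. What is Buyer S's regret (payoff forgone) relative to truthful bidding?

The highest competing bid is 2990 credits.
Bidding truthfully at 1830 credits: the top bid is 2990 credits (a rival), so Buyer S loses. Payoff = 0 credits.
Bidding 2430 credits: the top bid is 2990 credits (a rival), so Buyer S loses. Payoff = 0 credits.
Regret = truthful payoff − actual payoff = 0 credits − 0 credits = 0 credits.

Regret: 0 credits.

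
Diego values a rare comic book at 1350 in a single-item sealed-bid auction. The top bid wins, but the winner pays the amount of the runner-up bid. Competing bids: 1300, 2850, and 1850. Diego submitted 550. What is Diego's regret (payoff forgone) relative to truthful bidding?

The highest competing bid is 2850.
Bidding truthfully at 1350: the top bid is 2850 (a rival), so Diego loses. Payoff = 0.
Bidding 550: the top bid is 2850 (a rival), so Diego loses. Payoff = 0.
Regret = truthful payoff − actual payoff = 0 − 0 = 0.
The bid only affects whether you win, not the price — here both bids land on the same side of the top rival bid, so the deviation is payoff-neutral.

0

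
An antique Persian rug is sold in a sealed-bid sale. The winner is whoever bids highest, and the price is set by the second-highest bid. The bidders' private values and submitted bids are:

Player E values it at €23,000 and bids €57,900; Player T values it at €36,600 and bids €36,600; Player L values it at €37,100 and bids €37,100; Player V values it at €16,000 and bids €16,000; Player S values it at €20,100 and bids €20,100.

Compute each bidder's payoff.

Bids in descending order: Player E €57,900 > Player L €37,100 > Player T €36,600 > Player S €20,100 > Player V €16,000.
Player E has the top bid and wins; the price is the second-highest bid, €37,100.
Player E's payoff = €23,000 − €37,100 = -€14,100. All other bidders lose, so their payoff is 0.

Player E -€14,100, Player T €0, Player L €0, Player V €0, Player S €0.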